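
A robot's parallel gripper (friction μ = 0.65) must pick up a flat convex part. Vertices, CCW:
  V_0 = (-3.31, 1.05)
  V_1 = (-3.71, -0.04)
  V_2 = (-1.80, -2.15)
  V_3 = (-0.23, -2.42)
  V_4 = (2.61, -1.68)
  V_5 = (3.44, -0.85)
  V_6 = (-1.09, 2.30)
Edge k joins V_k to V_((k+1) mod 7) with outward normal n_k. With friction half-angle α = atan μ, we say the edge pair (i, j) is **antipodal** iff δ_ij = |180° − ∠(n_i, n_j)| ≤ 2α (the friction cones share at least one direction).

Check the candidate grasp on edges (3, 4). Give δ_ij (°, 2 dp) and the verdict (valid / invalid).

δ = 149.60°, invalid

α = atan 0.65 = 33.02°;  2α = 66.05°
edge 3: e_3 = (+2.84, +0.74);  n_3 = (+0.2521, -0.9677)
edge 4: e_4 = (+0.83, +0.83);  n_4 = (+0.7071, -0.7071)
∠(n_3, n_4) = 30.40°
δ = |180° − 30.40°| = 149.60°
149.60° > 2α = 66.05°  →  invalid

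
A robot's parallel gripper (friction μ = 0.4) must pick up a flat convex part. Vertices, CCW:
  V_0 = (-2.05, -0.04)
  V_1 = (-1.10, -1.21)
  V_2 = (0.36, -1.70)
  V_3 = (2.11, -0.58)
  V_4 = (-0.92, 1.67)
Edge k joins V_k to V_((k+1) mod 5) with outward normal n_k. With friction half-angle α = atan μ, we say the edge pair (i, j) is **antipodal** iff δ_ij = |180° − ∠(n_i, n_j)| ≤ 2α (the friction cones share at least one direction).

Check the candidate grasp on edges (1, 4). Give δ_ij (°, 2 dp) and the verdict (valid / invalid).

α = atan 0.4 = 21.80°;  2α = 43.60°
edge 1: e_1 = (+1.46, -0.49);  n_1 = (-0.3182, -0.9480)
edge 4: e_4 = (-1.13, -1.71);  n_4 = (-0.8343, +0.5513)
∠(n_1, n_4) = 104.90°
δ = |180° − 104.90°| = 75.10°
75.10° > 2α = 43.60°  →  invalid

δ = 75.10°, invalid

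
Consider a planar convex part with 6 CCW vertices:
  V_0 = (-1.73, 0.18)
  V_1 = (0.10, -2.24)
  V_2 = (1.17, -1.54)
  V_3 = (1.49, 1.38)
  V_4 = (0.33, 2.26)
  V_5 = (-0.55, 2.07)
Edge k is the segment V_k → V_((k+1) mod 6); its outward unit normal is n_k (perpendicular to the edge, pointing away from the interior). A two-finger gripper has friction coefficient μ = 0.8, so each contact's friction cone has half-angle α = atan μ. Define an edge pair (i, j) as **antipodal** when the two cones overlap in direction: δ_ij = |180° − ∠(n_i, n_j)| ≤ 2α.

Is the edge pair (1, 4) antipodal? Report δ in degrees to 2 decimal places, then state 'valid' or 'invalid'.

δ = 21.01°, valid

α = atan 0.8 = 38.66°;  2α = 77.32°
edge 1: e_1 = (+1.07, +0.70);  n_1 = (+0.5475, -0.8368)
edge 4: e_4 = (-0.88, -0.19);  n_4 = (-0.2110, +0.9775)
∠(n_1, n_4) = 158.99°
δ = |180° − 158.99°| = 21.01°
21.01° ≤ 2α = 77.32°  →  valid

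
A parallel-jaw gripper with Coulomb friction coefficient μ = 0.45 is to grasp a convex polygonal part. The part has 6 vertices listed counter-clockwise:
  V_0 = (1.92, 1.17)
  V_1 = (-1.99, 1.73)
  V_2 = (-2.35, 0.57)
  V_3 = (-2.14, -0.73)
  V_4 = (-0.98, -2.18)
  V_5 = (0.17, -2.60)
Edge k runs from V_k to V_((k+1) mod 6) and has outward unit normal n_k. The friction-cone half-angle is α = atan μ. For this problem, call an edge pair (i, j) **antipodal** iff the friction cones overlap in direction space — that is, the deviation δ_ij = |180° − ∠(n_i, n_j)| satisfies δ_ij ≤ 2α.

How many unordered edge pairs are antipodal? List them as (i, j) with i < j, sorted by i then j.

α = atan 0.45 = 24.23°;  2α = 48.46°
n_0 = (+0.1418, +0.9899)
n_1 = (-0.9551, +0.2964)
n_2 = (-0.9872, -0.1595)
n_3 = (-0.7809, -0.6247)
n_4 = (-0.3431, -0.9393)
n_5 = (+0.9070, -0.4210)
  (0,1): δ = 99.09°  ·
  (0,2): δ = 72.67°  ·
  (0,3): δ = 43.19°  ✓
  (0,4): δ = 11.91°  ✓
  (0,5): δ = 73.25°  ·
  (1,2): δ = 153.58°  ·
  (1,3): δ = 124.10°  ·
  (1,4): δ = 92.82°  ·
  (1,5): δ = 7.66°  ✓
  (2,3): δ = 150.52°  ·
  (2,4): δ = 119.24°  ·
  (2,5): δ = 34.08°  ✓
  (3,4): δ = 148.72°  ·
  (3,5): δ = 63.56°  ·
  (4,5): δ = 94.84°  ·
antipodal pairs: 4

count = 4; pairs: (0,3), (0,4), (1,5), (2,5)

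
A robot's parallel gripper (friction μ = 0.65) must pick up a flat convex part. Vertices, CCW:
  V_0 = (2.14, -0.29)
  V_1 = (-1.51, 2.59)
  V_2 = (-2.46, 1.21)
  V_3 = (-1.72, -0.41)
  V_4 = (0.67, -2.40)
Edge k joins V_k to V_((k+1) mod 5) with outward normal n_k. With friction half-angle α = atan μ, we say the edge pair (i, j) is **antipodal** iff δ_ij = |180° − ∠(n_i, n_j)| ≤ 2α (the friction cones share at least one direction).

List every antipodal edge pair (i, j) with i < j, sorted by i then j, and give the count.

count = 4; pairs: (0,2), (0,3), (1,4), (2,4)

α = atan 0.65 = 33.02°;  2α = 66.05°
n_0 = (+0.6194, +0.7850)
n_1 = (-0.8237, +0.5670)
n_2 = (-0.9096, -0.4155)
n_3 = (-0.6399, -0.7685)
n_4 = (+0.8205, -0.5716)
  (0,1): δ = 86.27°  ·
  (0,2): δ = 27.17°  ✓
  (0,3): δ = 1.51°  ✓
  (0,4): δ = 93.41°  ·
  (1,2): δ = 120.91°  ·
  (1,3): δ = 95.24°  ·
  (1,4): δ = 0.32°  ✓
  (2,3): δ = 154.33°  ·
  (2,4): δ = 59.41°  ✓
  (3,4): δ = 85.08°  ·
antipodal pairs: 4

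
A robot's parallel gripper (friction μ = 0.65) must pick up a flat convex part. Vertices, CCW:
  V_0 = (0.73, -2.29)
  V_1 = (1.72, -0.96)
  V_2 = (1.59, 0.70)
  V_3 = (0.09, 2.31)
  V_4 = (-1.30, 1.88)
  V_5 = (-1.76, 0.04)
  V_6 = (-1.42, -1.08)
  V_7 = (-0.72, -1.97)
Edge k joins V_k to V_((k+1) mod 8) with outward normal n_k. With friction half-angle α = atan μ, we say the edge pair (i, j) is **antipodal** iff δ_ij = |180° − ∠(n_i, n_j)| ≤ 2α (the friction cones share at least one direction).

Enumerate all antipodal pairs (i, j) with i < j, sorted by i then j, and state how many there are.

count = 11; pairs: (0,3), (0,4), (0,5), (1,4), (1,5), (1,6), (2,4), (2,5), (2,6), (2,7), (3,7)

α = atan 0.65 = 33.02°;  2α = 66.05°
n_0 = (+0.8022, -0.5971)
n_1 = (+0.9969, +0.0781)
n_2 = (+0.7317, +0.6817)
n_3 = (-0.2955, +0.9553)
n_4 = (-0.9701, +0.2425)
n_5 = (-0.9569, -0.2905)
n_6 = (-0.7860, -0.6182)
n_7 = (-0.2155, -0.9765)
  (0,1): δ = 138.86°  ·
  (0,2): δ = 100.36°  ·
  (0,3): δ = 36.15°  ✓
  (0,4): δ = 22.63°  ✓
  (0,5): δ = 53.55°  ✓
  (0,6): δ = 74.85°  ·
  (0,7): δ = 114.22°  ·
  (1,2): δ = 141.50°  ·
  (1,3): δ = 77.29°  ·
  (1,4): δ = 18.51°  ✓
  (1,5): δ = 12.41°  ✓
  (1,6): δ = 33.71°  ✓
  (1,7): δ = 73.08°  ·
  (2,3): δ = 115.78°  ·
  (2,4): δ = 57.01°  ✓
  (2,5): δ = 26.09°  ✓
  (2,6): δ = 4.79°  ✓
  (2,7): δ = 34.58°  ✓
  (3,4): δ = 121.23°  ·
  (3,5): δ = 90.30°  ·
  (3,6): δ = 69.00°  ·
  (3,7): δ = 29.63°  ✓
  (4,5): δ = 149.08°  ·
  (4,6): δ = 127.78°  ·
  (4,7): δ = 88.41°  ·
  (5,6): δ = 158.70°  ·
  (5,7): δ = 119.33°  ·
  (6,7): δ = 140.63°  ·
antipodal pairs: 11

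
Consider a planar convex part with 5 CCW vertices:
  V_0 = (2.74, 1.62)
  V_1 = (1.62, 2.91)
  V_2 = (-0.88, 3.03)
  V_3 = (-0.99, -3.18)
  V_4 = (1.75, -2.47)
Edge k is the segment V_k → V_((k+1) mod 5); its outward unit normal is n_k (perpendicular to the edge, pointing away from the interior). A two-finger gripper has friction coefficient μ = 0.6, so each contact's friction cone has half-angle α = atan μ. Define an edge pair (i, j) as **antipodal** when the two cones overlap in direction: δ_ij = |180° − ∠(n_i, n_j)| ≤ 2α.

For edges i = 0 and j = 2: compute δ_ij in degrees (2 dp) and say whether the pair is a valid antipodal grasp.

α = atan 0.6 = 30.96°;  2α = 61.93°
edge 0: e_0 = (-1.12, +1.29);  n_0 = (+0.7551, +0.6556)
edge 2: e_2 = (-0.11, -6.21);  n_2 = (-0.9998, +0.0177)
∠(n_0, n_2) = 138.02°
δ = |180° − 138.02°| = 41.98°
41.98° ≤ 2α = 61.93°  →  valid

δ = 41.98°, valid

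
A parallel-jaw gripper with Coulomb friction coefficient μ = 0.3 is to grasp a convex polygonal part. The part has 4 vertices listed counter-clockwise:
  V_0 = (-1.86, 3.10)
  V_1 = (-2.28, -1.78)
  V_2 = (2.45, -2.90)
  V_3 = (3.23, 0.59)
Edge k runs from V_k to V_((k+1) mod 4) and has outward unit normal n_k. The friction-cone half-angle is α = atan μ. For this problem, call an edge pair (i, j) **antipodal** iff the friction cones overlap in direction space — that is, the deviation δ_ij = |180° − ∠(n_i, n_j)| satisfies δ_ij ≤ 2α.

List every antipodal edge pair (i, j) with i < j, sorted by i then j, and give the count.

count = 2; pairs: (0,2), (1,3)

α = atan 0.3 = 16.70°;  2α = 33.40°
n_0 = (-0.9963, +0.0857)
n_1 = (-0.2304, -0.9731)
n_2 = (+0.9759, -0.2181)
n_3 = (+0.4423, +0.8969)
  (0,1): δ = 98.40°  ·
  (0,2): δ = 7.68°  ✓
  (0,3): δ = 68.67°  ·
  (1,2): δ = 89.28°  ·
  (1,3): δ = 12.93°  ✓
  (2,3): δ = 103.65°  ·
antipodal pairs: 2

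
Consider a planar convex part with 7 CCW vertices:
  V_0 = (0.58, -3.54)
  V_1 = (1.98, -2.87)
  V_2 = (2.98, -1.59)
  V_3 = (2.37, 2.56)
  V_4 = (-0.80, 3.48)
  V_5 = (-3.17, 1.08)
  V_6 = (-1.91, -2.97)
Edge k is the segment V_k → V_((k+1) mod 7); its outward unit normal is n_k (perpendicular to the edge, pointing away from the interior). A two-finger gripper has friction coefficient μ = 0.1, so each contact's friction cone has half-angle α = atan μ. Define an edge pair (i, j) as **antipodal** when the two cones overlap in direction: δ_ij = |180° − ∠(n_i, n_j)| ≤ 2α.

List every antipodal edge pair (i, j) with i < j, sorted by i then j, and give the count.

count = 3; pairs: (1,4), (2,5), (3,6)

α = atan 0.1 = 5.71°;  2α = 11.42°
n_0 = (+0.4317, -0.9020)
n_1 = (+0.7880, -0.6156)
n_2 = (+0.9894, +0.1454)
n_3 = (+0.2787, +0.9604)
n_4 = (-0.7115, +0.7026)
n_5 = (-0.9549, -0.2971)
n_6 = (-0.2231, -0.9748)
  (0,1): δ = 153.57°  ·
  (0,2): δ = 107.21°  ·
  (0,3): δ = 41.76°  ·
  (0,4): δ = 19.79°  ·
  (0,5): δ = 81.71°  ·
  (0,6): δ = 141.53°  ·
  (1,2): δ = 133.64°  ·
  (1,3): δ = 68.19°  ·
  (1,4): δ = 6.64°  ✓
  (1,5): δ = 55.28°  ·
  (1,6): δ = 115.10°  ·
  (2,3): δ = 114.55°  ·
  (2,4): δ = 53.00°  ·
  (2,5): δ = 8.92°  ✓
  (2,6): δ = 68.74°  ·
  (3,4): δ = 118.46°  ·
  (3,5): δ = 56.53°  ·
  (3,6): δ = 3.29°  ✓
  (4,5): δ = 118.08°  ·
  (4,6): δ = 58.25°  ·
  (5,6): δ = 120.18°  ·
antipodal pairs: 3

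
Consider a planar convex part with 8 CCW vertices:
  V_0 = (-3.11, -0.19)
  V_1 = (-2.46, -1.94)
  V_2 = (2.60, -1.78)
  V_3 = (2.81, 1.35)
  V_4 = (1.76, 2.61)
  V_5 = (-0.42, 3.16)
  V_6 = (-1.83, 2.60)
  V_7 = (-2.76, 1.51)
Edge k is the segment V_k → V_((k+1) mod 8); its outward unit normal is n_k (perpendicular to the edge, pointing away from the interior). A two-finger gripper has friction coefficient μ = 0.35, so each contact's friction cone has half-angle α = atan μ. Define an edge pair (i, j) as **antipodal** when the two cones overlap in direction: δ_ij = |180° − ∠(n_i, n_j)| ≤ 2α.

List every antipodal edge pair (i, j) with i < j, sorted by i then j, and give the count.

α = atan 0.35 = 19.29°;  2α = 38.58°
n_0 = (-0.9374, -0.3482)
n_1 = (+0.0316, -0.9995)
n_2 = (+0.9978, -0.0669)
n_3 = (+0.7682, +0.6402)
n_4 = (+0.2446, +0.9696)
n_5 = (-0.3691, +0.9294)
n_6 = (-0.7607, +0.6491)
n_7 = (-0.9795, +0.2017)
  (0,1): δ = 108.57°  ·
  (0,2): δ = 24.21°  ✓
  (0,3): δ = 19.43°  ✓
  (0,4): δ = 55.46°  ·
  (0,5): δ = 91.28°  ·
  (0,6): δ = 119.15°  ·
  (0,7): δ = 147.99°  ·
  (1,2): δ = 95.65°  ·
  (1,3): δ = 52.01°  ·
  (1,4): δ = 15.97°  ✓
  (1,5): δ = 19.85°  ✓
  (1,6): δ = 47.72°  ·
  (1,7): δ = 76.56°  ·
  (2,3): δ = 136.36°  ·
  (2,4): δ = 100.32°  ·
  (2,5): δ = 64.50°  ·
  (2,6): δ = 36.63°  ✓
  (2,7): δ = 7.80°  ✓
  (3,4): δ = 143.97°  ·
  (3,5): δ = 108.14°  ·
  (3,6): δ = 80.28°  ·
  (3,7): δ = 51.44°  ·
  (4,5): δ = 144.18°  ·
  (4,6): δ = 116.31°  ·
  (4,7): δ = 87.47°  ·
  (5,6): δ = 152.13°  ·
  (5,7): δ = 123.29°  ·
  (6,7): δ = 151.16°  ·
antipodal pairs: 6

count = 6; pairs: (0,2), (0,3), (1,4), (1,5), (2,6), (2,7)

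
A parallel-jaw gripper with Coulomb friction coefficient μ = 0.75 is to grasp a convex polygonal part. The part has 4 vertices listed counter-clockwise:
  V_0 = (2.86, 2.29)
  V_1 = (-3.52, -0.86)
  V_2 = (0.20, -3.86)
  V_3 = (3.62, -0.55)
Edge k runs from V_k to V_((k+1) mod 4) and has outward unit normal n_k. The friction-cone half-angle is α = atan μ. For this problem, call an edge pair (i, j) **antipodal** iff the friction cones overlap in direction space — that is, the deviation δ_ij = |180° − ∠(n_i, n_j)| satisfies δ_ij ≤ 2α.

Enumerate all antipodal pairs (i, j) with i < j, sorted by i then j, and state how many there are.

count = 3; pairs: (0,1), (0,2), (1,3)

α = atan 0.75 = 36.87°;  2α = 73.74°
n_0 = (-0.4427, +0.8967)
n_1 = (-0.6278, -0.7784)
n_2 = (+0.6955, -0.7186)
n_3 = (+0.9660, +0.2585)
  (0,1): δ = 65.16°  ✓
  (0,2): δ = 17.79°  ✓
  (0,3): δ = 78.70°  ·
  (1,2): δ = 97.05°  ·
  (1,3): δ = 36.13°  ✓
  (2,3): δ = 119.08°  ·
antipodal pairs: 3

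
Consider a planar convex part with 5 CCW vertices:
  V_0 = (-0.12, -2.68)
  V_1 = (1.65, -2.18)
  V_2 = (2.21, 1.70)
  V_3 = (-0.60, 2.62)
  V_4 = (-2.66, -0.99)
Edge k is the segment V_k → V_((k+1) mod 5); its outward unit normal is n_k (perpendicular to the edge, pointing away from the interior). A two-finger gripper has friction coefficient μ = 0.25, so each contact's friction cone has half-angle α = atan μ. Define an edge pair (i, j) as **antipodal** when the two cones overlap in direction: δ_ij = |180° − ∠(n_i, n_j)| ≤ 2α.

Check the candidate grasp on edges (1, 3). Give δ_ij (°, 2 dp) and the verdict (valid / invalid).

δ = 21.50°, valid

α = atan 0.25 = 14.04°;  2α = 28.07°
edge 1: e_1 = (+0.56, +3.88);  n_1 = (+0.9897, -0.1428)
edge 3: e_3 = (-2.06, -3.61);  n_3 = (-0.8685, +0.4956)
∠(n_1, n_3) = 158.50°
δ = |180° − 158.50°| = 21.50°
21.50° ≤ 2α = 28.07°  →  valid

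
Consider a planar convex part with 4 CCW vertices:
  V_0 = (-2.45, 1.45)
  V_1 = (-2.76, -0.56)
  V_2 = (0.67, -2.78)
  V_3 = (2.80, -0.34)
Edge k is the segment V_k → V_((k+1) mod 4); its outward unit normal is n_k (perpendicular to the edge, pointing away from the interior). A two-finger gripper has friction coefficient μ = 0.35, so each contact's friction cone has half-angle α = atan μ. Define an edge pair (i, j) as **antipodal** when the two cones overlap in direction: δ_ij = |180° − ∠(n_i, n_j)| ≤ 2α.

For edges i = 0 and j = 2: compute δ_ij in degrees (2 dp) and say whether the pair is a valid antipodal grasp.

δ = 32.35°, valid

α = atan 0.35 = 19.29°;  2α = 38.58°
edge 0: e_0 = (-0.31, -2.01);  n_0 = (-0.9883, +0.1524)
edge 2: e_2 = (+2.13, +2.44);  n_2 = (+0.7533, -0.6576)
∠(n_0, n_2) = 147.65°
δ = |180° − 147.65°| = 32.35°
32.35° ≤ 2α = 38.58°  →  valid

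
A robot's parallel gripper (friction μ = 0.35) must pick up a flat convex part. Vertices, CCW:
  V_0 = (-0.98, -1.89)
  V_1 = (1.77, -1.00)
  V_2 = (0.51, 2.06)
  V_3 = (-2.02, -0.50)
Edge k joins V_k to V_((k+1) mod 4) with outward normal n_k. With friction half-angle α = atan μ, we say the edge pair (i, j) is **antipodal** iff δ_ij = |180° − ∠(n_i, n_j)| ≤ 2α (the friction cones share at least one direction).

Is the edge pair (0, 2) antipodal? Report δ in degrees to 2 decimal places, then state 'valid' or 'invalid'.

δ = 27.40°, valid

α = atan 0.35 = 19.29°;  2α = 38.58°
edge 0: e_0 = (+2.75, +0.89);  n_0 = (+0.3079, -0.9514)
edge 2: e_2 = (-2.53, -2.56);  n_2 = (-0.7113, +0.7029)
∠(n_0, n_2) = 152.60°
δ = |180° − 152.60°| = 27.40°
27.40° ≤ 2α = 38.58°  →  valid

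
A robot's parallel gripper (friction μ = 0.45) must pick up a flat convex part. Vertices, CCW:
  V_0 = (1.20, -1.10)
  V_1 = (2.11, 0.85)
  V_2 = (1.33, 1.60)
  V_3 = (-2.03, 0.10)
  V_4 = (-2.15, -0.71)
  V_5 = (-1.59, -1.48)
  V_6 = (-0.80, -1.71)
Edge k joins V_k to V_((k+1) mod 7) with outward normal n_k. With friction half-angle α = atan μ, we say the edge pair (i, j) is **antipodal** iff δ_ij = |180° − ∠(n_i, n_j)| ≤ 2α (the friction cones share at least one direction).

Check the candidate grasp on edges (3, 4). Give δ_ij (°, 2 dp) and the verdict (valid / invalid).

α = atan 0.45 = 24.23°;  2α = 48.46°
edge 3: e_3 = (-0.12, -0.81);  n_3 = (-0.9892, +0.1465)
edge 4: e_4 = (+0.56, -0.77);  n_4 = (-0.8087, -0.5882)
∠(n_3, n_4) = 44.45°
δ = |180° − 44.45°| = 135.55°
135.55° > 2α = 48.46°  →  invalid

δ = 135.55°, invalid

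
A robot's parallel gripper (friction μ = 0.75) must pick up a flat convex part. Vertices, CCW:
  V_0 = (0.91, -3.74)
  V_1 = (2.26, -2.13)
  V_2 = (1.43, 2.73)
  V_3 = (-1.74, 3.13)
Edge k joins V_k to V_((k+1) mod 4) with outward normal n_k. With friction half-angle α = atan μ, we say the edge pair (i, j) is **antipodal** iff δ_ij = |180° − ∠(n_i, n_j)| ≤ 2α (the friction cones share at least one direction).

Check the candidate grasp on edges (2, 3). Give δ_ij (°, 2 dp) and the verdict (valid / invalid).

α = atan 0.75 = 36.87°;  2α = 73.74°
edge 2: e_2 = (-3.17, +0.40);  n_2 = (+0.1252, +0.9921)
edge 3: e_3 = (+2.65, -6.87);  n_3 = (-0.9330, -0.3599)
∠(n_2, n_3) = 118.29°
δ = |180° − 118.29°| = 61.71°
61.71° ≤ 2α = 73.74°  →  valid

δ = 61.71°, valid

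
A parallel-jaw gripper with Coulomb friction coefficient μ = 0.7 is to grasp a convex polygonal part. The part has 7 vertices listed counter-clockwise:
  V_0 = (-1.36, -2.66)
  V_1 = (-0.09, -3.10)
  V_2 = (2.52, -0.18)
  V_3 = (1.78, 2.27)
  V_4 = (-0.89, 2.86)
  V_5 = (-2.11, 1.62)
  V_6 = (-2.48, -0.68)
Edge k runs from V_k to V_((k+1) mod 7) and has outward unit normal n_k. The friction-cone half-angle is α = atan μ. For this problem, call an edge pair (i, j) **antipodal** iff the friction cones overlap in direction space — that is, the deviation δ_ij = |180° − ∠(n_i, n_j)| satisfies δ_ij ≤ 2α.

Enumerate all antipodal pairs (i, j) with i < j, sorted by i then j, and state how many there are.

α = atan 0.7 = 34.99°;  2α = 69.98°
n_0 = (-0.3274, -0.9449)
n_1 = (+0.7456, -0.6664)
n_2 = (+0.9573, +0.2891)
n_3 = (+0.2158, +0.9764)
n_4 = (-0.7128, +0.7013)
n_5 = (-0.9873, +0.1588)
n_6 = (-0.8704, -0.4923)
  (0,1): δ = 112.68°  ·
  (0,2): δ = 54.08°  ✓
  (0,3): δ = 6.65°  ✓
  (0,4): δ = 64.57°  ✓
  (0,5): δ = 99.97°  ·
  (0,6): δ = 138.60°  ·
  (1,2): δ = 121.40°  ·
  (1,3): δ = 60.67°  ✓
  (1,4): δ = 2.74°  ✓
  (1,5): δ = 32.65°  ✓
  (1,6): δ = 71.29°  ·
  (2,3): δ = 119.27°  ·
  (2,4): δ = 61.34°  ✓
  (2,5): δ = 25.95°  ✓
  (2,6): δ = 12.69°  ✓
  (3,4): δ = 122.07°  ·
  (3,5): δ = 86.68°  ·
  (3,6): δ = 48.04°  ✓
  (4,5): δ = 144.60°  ·
  (4,6): δ = 105.97°  ·
  (5,6): δ = 141.37°  ·
antipodal pairs: 10

count = 10; pairs: (0,2), (0,3), (0,4), (1,3), (1,4), (1,5), (2,4), (2,5), (2,6), (3,6)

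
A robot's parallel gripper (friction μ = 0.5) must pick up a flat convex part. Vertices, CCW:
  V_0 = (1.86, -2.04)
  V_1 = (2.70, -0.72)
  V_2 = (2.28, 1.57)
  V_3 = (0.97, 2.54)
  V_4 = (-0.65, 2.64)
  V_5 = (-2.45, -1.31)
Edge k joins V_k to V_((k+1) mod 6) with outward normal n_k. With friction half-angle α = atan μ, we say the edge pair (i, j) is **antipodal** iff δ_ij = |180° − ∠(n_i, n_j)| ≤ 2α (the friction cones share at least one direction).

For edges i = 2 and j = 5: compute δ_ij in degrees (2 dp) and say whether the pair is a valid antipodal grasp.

α = atan 0.5 = 26.57°;  2α = 53.13°
edge 2: e_2 = (-1.31, +0.97);  n_2 = (+0.5951, +0.8037)
edge 5: e_5 = (+4.31, -0.73);  n_5 = (-0.1670, -0.9860)
∠(n_2, n_5) = 153.09°
δ = |180° − 153.09°| = 26.91°
26.91° ≤ 2α = 53.13°  →  valid

δ = 26.91°, valid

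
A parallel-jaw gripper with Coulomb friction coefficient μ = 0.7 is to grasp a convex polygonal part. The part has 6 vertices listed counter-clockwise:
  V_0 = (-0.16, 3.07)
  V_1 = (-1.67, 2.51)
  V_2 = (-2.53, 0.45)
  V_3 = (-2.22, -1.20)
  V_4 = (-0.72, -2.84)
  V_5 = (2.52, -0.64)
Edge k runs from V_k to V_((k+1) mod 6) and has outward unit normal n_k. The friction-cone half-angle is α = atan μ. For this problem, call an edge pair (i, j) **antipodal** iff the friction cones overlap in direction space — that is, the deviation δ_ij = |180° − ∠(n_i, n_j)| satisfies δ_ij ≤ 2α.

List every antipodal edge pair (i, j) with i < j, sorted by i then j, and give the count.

α = atan 0.7 = 34.99°;  2α = 69.98°
n_0 = (-0.3477, +0.9376)
n_1 = (-0.9228, +0.3853)
n_2 = (-0.9828, -0.1846)
n_3 = (-0.7379, -0.6749)
n_4 = (+0.5618, -0.8273)
n_5 = (+0.8106, +0.5856)
  (0,1): δ = 133.01°  ·
  (0,2): δ = 99.71°  ·
  (0,3): δ = 67.90°  ✓
  (0,4): δ = 13.83°  ✓
  (0,5): δ = 105.50°  ·
  (1,2): δ = 146.70°  ·
  (1,3): δ = 114.89°  ·
  (1,4): δ = 33.16°  ✓
  (1,5): δ = 58.50°  ✓
  (2,3): δ = 148.19°  ·
  (2,4): δ = 66.46°  ✓
  (2,5): δ = 25.20°  ✓
  (3,4): δ = 98.27°  ·
  (3,5): δ = 6.60°  ✓
  (4,5): δ = 88.33°  ·
antipodal pairs: 7

count = 7; pairs: (0,3), (0,4), (1,4), (1,5), (2,4), (2,5), (3,5)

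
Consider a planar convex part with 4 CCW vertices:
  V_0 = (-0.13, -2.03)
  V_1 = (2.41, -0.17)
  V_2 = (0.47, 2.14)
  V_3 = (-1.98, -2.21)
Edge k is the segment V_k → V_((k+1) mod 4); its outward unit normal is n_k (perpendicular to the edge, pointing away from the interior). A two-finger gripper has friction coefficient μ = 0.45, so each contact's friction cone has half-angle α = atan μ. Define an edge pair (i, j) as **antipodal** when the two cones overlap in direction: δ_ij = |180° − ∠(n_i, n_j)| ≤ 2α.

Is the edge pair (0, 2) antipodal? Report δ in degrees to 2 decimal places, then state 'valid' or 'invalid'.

α = atan 0.45 = 24.23°;  2α = 48.46°
edge 0: e_0 = (+2.54, +1.86);  n_0 = (+0.5908, -0.8068)
edge 2: e_2 = (-2.45, -4.35);  n_2 = (-0.8713, +0.4907)
∠(n_0, n_2) = 155.60°
δ = |180° − 155.60°| = 24.40°
24.40° ≤ 2α = 48.46°  →  valid

δ = 24.40°, valid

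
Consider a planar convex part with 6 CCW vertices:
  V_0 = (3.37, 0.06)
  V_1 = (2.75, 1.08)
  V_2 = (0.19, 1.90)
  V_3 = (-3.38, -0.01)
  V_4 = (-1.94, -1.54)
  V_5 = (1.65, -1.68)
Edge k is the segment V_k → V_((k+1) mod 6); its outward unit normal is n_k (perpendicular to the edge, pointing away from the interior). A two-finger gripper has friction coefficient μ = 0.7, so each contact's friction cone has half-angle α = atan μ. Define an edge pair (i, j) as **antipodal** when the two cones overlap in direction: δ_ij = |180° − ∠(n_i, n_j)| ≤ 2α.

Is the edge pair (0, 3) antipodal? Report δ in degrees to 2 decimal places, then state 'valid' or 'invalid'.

α = atan 0.7 = 34.99°;  2α = 69.98°
edge 0: e_0 = (-0.62, +1.02);  n_0 = (+0.8545, +0.5194)
edge 3: e_3 = (+1.44, -1.53);  n_3 = (-0.7282, -0.6854)
∠(n_0, n_3) = 168.03°
δ = |180° − 168.03°| = 11.97°
11.97° ≤ 2α = 69.98°  →  valid

δ = 11.97°, valid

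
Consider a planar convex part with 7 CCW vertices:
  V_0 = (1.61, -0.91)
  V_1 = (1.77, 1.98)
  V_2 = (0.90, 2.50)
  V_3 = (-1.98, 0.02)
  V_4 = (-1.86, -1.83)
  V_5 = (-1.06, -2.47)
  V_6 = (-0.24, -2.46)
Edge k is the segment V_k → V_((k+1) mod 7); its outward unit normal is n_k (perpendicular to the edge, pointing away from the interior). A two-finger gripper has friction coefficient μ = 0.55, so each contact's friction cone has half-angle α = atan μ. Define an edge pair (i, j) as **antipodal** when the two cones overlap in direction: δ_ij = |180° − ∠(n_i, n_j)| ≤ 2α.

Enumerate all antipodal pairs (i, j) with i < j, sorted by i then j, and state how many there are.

α = atan 0.55 = 28.81°;  2α = 57.62°
n_0 = (+0.9985, -0.0553)
n_1 = (+0.5130, +0.8584)
n_2 = (-0.6525, +0.7578)
n_3 = (-0.9979, -0.0647)
n_4 = (-0.6247, -0.7809)
n_5 = (+0.0122, -0.9999)
n_6 = (+0.6422, -0.7665)
  (0,1): δ = 117.70°  ·
  (0,2): δ = 46.10°  ✓
  (0,3): δ = 6.88°  ✓
  (0,4): δ = 54.51°  ✓
  (0,5): δ = 93.87°  ·
  (0,6): δ = 133.13°  ·
  (1,2): δ = 108.40°  ·
  (1,3): δ = 55.42°  ✓
  (1,4): δ = 7.79°  ✓
  (1,5): δ = 31.57°  ✓
  (1,6): δ = 70.82°  ·
  (2,3): δ = 127.02°  ·
  (2,4): δ = 79.39°  ·
  (2,5): δ = 40.03°  ✓
  (2,6): δ = 0.77°  ✓
  (3,4): δ = 132.37°  ·
  (3,5): δ = 93.01°  ·
  (3,6): δ = 53.75°  ✓
  (4,5): δ = 140.64°  ·
  (4,6): δ = 101.38°  ·
  (5,6): δ = 140.74°  ·
antipodal pairs: 9

count = 9; pairs: (0,2), (0,3), (0,4), (1,3), (1,4), (1,5), (2,5), (2,6), (3,6)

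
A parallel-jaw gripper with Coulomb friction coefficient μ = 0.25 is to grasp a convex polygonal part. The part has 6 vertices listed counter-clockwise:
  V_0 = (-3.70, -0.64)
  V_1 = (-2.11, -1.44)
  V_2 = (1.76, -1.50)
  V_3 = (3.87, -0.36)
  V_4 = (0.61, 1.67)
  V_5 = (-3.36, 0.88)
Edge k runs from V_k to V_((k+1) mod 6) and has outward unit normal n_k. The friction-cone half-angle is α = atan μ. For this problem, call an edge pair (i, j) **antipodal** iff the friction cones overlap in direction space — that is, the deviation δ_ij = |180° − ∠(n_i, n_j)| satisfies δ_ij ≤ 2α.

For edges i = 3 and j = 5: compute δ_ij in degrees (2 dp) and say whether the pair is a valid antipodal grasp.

α = atan 0.25 = 14.04°;  2α = 28.07°
edge 3: e_3 = (-3.26, +2.03);  n_3 = (+0.5286, +0.8489)
edge 5: e_5 = (-0.34, -1.52);  n_5 = (-0.9759, +0.2183)
∠(n_3, n_5) = 109.30°
δ = |180° − 109.30°| = 70.70°
70.70° > 2α = 28.07°  →  invalid

δ = 70.70°, invalid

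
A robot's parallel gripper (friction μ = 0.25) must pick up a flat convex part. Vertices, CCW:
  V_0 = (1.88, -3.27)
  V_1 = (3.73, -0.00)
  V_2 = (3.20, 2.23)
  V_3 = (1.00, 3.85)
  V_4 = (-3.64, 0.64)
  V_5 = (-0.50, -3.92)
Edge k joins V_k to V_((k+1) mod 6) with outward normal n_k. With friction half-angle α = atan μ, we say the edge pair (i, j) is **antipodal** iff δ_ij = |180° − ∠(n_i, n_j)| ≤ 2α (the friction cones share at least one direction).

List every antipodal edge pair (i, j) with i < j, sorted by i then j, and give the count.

count = 4; pairs: (0,3), (1,4), (2,4), (3,5)

α = atan 0.25 = 14.04°;  2α = 28.07°
n_0 = (+0.8704, -0.4924)
n_1 = (+0.9729, +0.2312)
n_2 = (+0.5929, +0.8052)
n_3 = (-0.5689, +0.8224)
n_4 = (-0.8236, -0.5671)
n_5 = (+0.2635, -0.9647)
  (0,1): δ = 137.13°  ·
  (0,2): δ = 96.87°  ·
  (0,3): δ = 25.83°  ✓
  (0,4): δ = 64.05°  ·
  (0,5): δ = 134.77°  ·
  (1,2): δ = 139.74°  ·
  (1,3): δ = 68.69°  ·
  (1,4): δ = 21.18°  ✓
  (1,5): δ = 91.91°  ·
  (2,3): δ = 108.96°  ·
  (2,4): δ = 19.08°  ✓
  (2,5): δ = 51.64°  ·
  (3,4): δ = 90.12°  ·
  (3,5): δ = 19.40°  ✓
  (4,5): δ = 109.28°  ·
antipodal pairs: 4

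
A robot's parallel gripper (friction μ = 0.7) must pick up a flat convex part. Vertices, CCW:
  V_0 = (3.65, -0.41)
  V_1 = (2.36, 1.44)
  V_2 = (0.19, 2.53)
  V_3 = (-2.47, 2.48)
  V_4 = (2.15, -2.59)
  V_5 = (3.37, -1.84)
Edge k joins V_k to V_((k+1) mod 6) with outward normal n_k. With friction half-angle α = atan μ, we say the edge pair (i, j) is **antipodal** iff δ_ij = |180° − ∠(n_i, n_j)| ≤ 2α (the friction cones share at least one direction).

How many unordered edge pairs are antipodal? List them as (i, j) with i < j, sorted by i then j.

count = 6; pairs: (0,3), (1,3), (1,4), (2,3), (2,4), (3,5)

α = atan 0.7 = 34.99°;  2α = 69.98°
n_0 = (+0.8203, +0.5720)
n_1 = (+0.4489, +0.8936)
n_2 = (-0.0188, +0.9998)
n_3 = (-0.7391, -0.6735)
n_4 = (+0.5237, -0.8519)
n_5 = (+0.9814, -0.1922)
  (0,1): δ = 151.56°  ·
  (0,2): δ = 123.81°  ·
  (0,3): δ = 7.45°  ✓
  (0,4): δ = 86.69°  ·
  (0,5): δ = 134.03°  ·
  (1,2): δ = 152.25°  ·
  (1,3): δ = 20.99°  ✓
  (1,4): δ = 58.25°  ✓
  (1,5): δ = 105.59°  ·
  (2,3): δ = 48.74°  ✓
  (2,4): δ = 30.50°  ✓
  (2,5): δ = 77.84°  ·
  (3,4): δ = 100.76°  ·
  (3,5): δ = 53.42°  ✓
  (4,5): δ = 132.66°  ·
antipodal pairs: 6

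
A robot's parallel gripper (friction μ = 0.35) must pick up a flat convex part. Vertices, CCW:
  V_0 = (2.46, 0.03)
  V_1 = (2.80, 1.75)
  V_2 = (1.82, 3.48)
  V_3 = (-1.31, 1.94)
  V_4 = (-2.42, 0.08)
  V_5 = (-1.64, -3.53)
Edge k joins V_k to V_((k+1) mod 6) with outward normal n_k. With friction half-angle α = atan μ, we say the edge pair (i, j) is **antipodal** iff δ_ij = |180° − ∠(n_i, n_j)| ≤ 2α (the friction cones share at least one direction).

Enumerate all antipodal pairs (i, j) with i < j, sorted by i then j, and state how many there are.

count = 5; pairs: (0,3), (0,4), (1,4), (2,5), (3,5)

α = atan 0.35 = 19.29°;  2α = 38.58°
n_0 = (+0.9810, -0.1939)
n_1 = (+0.8701, +0.4929)
n_2 = (-0.4415, +0.8973)
n_3 = (-0.8587, +0.5125)
n_4 = (-0.9774, -0.2112)
n_5 = (+0.6556, -0.7551)
  (0,1): δ = 139.29°  ·
  (0,2): δ = 52.62°  ·
  (0,3): δ = 19.65°  ✓
  (0,4): δ = 23.37°  ✓
  (0,5): δ = 142.15°  ·
  (1,2): δ = 93.33°  ·
  (1,3): δ = 60.36°  ·
  (1,4): δ = 17.34°  ✓
  (1,5): δ = 101.44°  ·
  (2,3): δ = 147.03°  ·
  (2,4): δ = 104.01°  ·
  (2,5): δ = 14.77°  ✓
  (3,4): δ = 136.98°  ·
  (3,5): δ = 18.20°  ✓
  (4,5): δ = 61.22°  ·
antipodal pairs: 5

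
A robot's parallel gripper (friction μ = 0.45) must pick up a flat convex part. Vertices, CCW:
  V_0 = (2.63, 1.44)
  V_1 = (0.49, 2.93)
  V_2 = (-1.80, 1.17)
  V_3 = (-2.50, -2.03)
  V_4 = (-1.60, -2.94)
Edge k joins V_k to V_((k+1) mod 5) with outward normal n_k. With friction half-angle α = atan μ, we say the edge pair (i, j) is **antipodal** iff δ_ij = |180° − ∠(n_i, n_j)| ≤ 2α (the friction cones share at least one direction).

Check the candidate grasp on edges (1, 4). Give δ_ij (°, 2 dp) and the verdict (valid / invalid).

δ = 8.45°, valid

α = atan 0.45 = 24.23°;  2α = 48.46°
edge 1: e_1 = (-2.29, -1.76);  n_1 = (-0.6094, +0.7929)
edge 4: e_4 = (+4.23, +4.38);  n_4 = (+0.7193, -0.6947)
∠(n_1, n_4) = 171.55°
δ = |180° − 171.55°| = 8.45°
8.45° ≤ 2α = 48.46°  →  valid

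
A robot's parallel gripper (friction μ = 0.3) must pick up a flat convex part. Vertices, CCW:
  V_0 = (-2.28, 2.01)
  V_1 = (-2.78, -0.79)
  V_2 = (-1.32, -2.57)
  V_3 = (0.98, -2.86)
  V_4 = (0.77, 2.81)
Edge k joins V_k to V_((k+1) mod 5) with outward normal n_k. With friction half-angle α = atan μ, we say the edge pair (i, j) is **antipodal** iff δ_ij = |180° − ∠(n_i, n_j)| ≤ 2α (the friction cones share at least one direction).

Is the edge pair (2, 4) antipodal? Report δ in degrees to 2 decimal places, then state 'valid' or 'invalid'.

δ = 21.88°, valid

α = atan 0.3 = 16.70°;  2α = 33.40°
edge 2: e_2 = (+2.30, -0.29);  n_2 = (-0.1251, -0.9921)
edge 4: e_4 = (-3.05, -0.80);  n_4 = (-0.2537, +0.9673)
∠(n_2, n_4) = 158.12°
δ = |180° − 158.12°| = 21.88°
21.88° ≤ 2α = 33.40°  →  valid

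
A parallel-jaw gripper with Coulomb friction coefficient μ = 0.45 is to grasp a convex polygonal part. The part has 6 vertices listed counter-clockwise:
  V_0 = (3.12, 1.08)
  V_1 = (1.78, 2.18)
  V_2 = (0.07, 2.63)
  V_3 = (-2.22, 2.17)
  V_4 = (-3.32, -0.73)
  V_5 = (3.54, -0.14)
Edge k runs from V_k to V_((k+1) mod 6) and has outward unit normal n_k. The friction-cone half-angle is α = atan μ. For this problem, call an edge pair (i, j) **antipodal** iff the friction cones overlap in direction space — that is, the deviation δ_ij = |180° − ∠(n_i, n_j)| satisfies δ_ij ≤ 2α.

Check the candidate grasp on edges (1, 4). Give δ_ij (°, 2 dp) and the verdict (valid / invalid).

δ = 19.66°, valid

α = atan 0.45 = 24.23°;  2α = 48.46°
edge 1: e_1 = (-1.71, +0.45);  n_1 = (+0.2545, +0.9671)
edge 4: e_4 = (+6.86, +0.59);  n_4 = (+0.0857, -0.9963)
∠(n_1, n_4) = 160.34°
δ = |180° − 160.34°| = 19.66°
19.66° ≤ 2α = 48.46°  →  valid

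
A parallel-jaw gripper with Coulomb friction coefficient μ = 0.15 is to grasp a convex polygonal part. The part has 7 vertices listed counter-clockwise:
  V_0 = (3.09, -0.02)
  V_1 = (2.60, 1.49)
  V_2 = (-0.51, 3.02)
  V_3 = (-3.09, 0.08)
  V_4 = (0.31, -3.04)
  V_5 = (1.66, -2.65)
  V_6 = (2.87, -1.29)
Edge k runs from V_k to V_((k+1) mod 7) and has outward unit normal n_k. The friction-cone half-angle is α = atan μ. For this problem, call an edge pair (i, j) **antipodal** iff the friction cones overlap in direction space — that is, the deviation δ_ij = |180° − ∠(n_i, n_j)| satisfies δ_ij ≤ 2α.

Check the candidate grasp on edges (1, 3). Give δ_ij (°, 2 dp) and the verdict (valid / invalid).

δ = 16.35°, valid

α = atan 0.15 = 8.53°;  2α = 17.06°
edge 1: e_1 = (-3.11, +1.53);  n_1 = (+0.4414, +0.8973)
edge 3: e_3 = (+3.40, -3.12);  n_3 = (-0.6761, -0.7368)
∠(n_1, n_3) = 163.65°
δ = |180° − 163.65°| = 16.35°
16.35° ≤ 2α = 17.06°  →  valid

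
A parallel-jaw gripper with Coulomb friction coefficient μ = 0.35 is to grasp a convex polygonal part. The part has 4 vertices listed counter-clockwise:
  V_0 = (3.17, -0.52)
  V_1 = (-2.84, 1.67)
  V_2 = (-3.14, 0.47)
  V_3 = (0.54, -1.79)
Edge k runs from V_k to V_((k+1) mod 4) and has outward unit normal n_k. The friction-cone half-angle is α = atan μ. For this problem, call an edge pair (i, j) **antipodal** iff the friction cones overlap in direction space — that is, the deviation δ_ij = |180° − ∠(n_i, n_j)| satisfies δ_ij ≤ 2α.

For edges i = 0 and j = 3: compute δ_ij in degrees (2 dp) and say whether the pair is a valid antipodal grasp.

δ = 45.80°, invalid

α = atan 0.35 = 19.29°;  2α = 38.58°
edge 0: e_0 = (-6.01, +2.19);  n_0 = (+0.3424, +0.9396)
edge 3: e_3 = (+2.63, +1.27);  n_3 = (+0.4348, -0.9005)
∠(n_0, n_3) = 134.20°
δ = |180° − 134.20°| = 45.80°
45.80° > 2α = 38.58°  →  invalid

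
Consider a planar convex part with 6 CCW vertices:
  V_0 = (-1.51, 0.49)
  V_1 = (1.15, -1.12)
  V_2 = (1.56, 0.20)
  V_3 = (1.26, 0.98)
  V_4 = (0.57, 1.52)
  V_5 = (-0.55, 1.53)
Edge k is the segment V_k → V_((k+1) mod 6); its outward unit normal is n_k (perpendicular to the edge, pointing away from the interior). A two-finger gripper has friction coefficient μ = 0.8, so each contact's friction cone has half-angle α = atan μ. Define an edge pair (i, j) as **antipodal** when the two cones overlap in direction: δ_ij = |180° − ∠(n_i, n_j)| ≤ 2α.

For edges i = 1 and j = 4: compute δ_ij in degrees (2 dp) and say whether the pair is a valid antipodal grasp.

δ = 73.26°, valid

α = atan 0.8 = 38.66°;  2α = 77.32°
edge 1: e_1 = (+0.41, +1.32);  n_1 = (+0.9550, -0.2966)
edge 4: e_4 = (-1.12, +0.01);  n_4 = (+0.0089, +1.0000)
∠(n_1, n_4) = 106.74°
δ = |180° − 106.74°| = 73.26°
73.26° ≤ 2α = 77.32°  →  valid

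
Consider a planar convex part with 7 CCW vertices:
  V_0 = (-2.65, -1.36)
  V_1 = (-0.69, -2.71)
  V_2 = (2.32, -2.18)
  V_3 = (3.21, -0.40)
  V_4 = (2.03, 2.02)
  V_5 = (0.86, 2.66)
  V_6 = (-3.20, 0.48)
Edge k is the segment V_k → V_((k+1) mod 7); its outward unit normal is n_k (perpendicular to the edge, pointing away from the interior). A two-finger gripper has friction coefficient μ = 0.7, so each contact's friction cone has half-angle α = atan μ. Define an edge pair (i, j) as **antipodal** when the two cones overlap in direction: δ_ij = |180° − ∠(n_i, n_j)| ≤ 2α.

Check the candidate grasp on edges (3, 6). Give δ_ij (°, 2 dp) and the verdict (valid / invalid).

δ = 9.35°, valid

α = atan 0.7 = 34.99°;  2α = 69.98°
edge 3: e_3 = (-1.18, +2.42);  n_3 = (+0.8988, +0.4383)
edge 6: e_6 = (+0.55, -1.84);  n_6 = (-0.9581, -0.2864)
∠(n_3, n_6) = 170.65°
δ = |180° − 170.65°| = 9.35°
9.35° ≤ 2α = 69.98°  →  valid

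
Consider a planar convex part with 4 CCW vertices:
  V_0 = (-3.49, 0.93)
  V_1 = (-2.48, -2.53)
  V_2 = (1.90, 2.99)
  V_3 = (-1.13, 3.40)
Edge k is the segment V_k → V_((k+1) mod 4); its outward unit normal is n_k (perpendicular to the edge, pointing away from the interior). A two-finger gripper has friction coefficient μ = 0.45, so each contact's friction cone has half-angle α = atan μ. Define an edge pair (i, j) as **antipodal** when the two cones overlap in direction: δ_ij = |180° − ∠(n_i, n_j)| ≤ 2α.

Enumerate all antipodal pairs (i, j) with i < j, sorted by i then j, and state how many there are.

count = 1; pairs: (1,3)

α = atan 0.45 = 24.23°;  2α = 48.46°
n_0 = (-0.9599, -0.2802)
n_1 = (+0.7834, -0.6216)
n_2 = (+0.1341, +0.9910)
n_3 = (-0.7230, +0.6908)
  (0,1): δ = 54.70°  ·
  (0,2): δ = 66.02°  ·
  (0,3): δ = 120.03°  ·
  (1,2): δ = 59.27°  ·
  (1,3): δ = 5.26°  ✓
  (2,3): δ = 125.99°  ·
antipodal pairs: 1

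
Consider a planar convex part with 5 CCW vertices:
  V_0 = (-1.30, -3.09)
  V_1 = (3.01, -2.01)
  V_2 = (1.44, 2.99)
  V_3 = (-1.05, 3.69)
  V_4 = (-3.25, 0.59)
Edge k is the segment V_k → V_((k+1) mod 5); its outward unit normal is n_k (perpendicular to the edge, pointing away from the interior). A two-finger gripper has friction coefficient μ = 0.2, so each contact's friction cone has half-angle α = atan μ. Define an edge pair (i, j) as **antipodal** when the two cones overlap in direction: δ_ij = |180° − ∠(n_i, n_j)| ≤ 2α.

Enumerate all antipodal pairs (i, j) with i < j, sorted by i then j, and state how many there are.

α = atan 0.2 = 11.31°;  2α = 22.62°
n_0 = (+0.2431, -0.9700)
n_1 = (+0.9541, +0.2996)
n_2 = (+0.2706, +0.9627)
n_3 = (-0.8155, +0.5787)
n_4 = (-0.8836, -0.4682)
  (0,1): δ = 86.64°  ·
  (0,2): δ = 29.77°  ·
  (0,3): δ = 40.57°  ·
  (0,4): δ = 103.85°  ·
  (1,2): δ = 123.13°  ·
  (1,3): δ = 52.79°  ·
  (1,4): δ = 10.49°  ✓
  (2,3): δ = 109.66°  ·
  (2,4): δ = 46.38°  ·
  (3,4): δ = 116.72°  ·
antipodal pairs: 1

count = 1; pairs: (1,4)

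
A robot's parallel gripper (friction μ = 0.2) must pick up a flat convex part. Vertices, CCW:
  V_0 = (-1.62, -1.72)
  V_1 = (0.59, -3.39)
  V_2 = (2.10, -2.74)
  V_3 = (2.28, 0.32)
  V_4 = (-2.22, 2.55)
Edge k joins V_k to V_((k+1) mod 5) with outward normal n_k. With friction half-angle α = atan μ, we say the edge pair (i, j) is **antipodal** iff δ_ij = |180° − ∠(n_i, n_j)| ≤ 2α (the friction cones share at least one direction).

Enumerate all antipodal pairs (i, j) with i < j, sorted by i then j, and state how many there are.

α = atan 0.2 = 11.31°;  2α = 22.62°
n_0 = (-0.6029, -0.7978)
n_1 = (+0.3954, -0.9185)
n_2 = (+0.9983, -0.0587)
n_3 = (+0.4440, +0.8960)
n_4 = (-0.9903, -0.1391)
  (0,1): δ = 119.63°  ·
  (0,2): δ = 56.29°  ·
  (0,3): δ = 10.72°  ✓
  (0,4): δ = 135.08°  ·
  (1,2): δ = 116.66°  ·
  (1,3): δ = 49.65°  ·
  (1,4): δ = 74.71°  ·
  (2,3): δ = 112.99°  ·
  (2,4): δ = 11.37°  ✓
  (3,4): δ = 55.64°  ·
antipodal pairs: 2

count = 2; pairs: (0,3), (2,4)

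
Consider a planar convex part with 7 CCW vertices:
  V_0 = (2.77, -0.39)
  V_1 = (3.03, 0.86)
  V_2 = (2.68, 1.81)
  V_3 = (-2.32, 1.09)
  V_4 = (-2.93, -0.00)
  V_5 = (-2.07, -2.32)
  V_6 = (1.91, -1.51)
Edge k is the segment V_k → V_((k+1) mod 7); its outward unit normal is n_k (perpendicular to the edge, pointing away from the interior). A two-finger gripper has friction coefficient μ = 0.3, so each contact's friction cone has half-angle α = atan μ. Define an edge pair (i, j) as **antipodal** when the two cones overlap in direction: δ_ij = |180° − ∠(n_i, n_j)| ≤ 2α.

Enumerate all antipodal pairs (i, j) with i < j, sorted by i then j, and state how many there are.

α = atan 0.3 = 16.70°;  2α = 33.40°
n_0 = (+0.9790, -0.2036)
n_1 = (+0.9383, +0.3457)
n_2 = (-0.1425, +0.9898)
n_3 = (-0.8726, +0.4884)
n_4 = (-0.9377, -0.3476)
n_5 = (+0.1994, -0.9799)
n_6 = (+0.7932, -0.6090)
  (0,1): δ = 148.03°  ·
  (0,2): δ = 70.06°  ·
  (0,3): δ = 17.48°  ✓
  (0,4): δ = 32.09°  ✓
  (0,5): δ = 113.25°  ·
  (0,6): δ = 154.23°  ·
  (1,2): δ = 102.03°  ·
  (1,3): δ = 49.46°  ·
  (1,4): δ = 0.11°  ✓
  (1,5): δ = 81.28°  ·
  (1,6): δ = 122.26°  ·
  (2,3): δ = 127.43°  ·
  (2,4): δ = 77.86°  ·
  (2,5): δ = 3.31°  ✓
  (2,6): δ = 44.29°  ·
  (3,4): δ = 130.43°  ·
  (3,5): δ = 49.26°  ·
  (3,6): δ = 8.29°  ✓
  (4,5): δ = 98.84°  ·
  (4,6): δ = 57.86°  ·
  (5,6): δ = 139.02°  ·
antipodal pairs: 5

count = 5; pairs: (0,3), (0,4), (1,4), (2,5), (3,6)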